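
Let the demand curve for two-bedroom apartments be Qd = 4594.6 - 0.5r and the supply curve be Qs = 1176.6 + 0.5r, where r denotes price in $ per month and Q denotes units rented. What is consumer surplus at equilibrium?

Consumer surplus = 8326687.36

Set Qd = Qs: 4594.6 - 0.5r = 1176.6 + 0.5r, so 3418 = r and r* = 3418.
From the demand curve, Q* = 4594.6 - 0.5(3418) = 2885.6.
Demand choke price (Qd = 0): r = 4594.6/0.5 = 9189.2. Consumer surplus = ½ × (9189.2 - 3418) × 2885.6 = 8326687.36.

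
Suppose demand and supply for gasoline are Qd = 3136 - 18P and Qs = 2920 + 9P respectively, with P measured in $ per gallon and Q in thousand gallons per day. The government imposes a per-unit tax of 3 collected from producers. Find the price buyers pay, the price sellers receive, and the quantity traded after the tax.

With a tax of 3 on producers, they supply based on the net price P_s = P_b - 3, so Qs = 2893 + 9P_b.
Market clearing requires 3136 - 18P_b = 2893 + 9P_b; hence 243 = 27P_b and P_b = 9.
Then P_s = 9 - 3 = 6 and Q = 3136 - 18(9) = 2974.

P_b = 9, P_s = 6, Q = 2974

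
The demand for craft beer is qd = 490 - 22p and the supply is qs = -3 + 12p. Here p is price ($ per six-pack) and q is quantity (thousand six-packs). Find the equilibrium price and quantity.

p* = 14.5, q* = 171

At equilibrium qd = qs, so 490 - 22p = -3 + 12p; collecting terms, 493 = 34p and p* = 14.5.
From the demand curve, q* = 490 - 22(14.5) = 171.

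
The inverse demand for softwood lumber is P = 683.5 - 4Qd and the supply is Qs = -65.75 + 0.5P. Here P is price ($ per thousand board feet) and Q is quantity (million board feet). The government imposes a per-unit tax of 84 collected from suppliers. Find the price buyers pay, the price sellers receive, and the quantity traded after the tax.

P_b = 371.5, P_s = 287.5, Q = 78

Rewriting in direct form: Qd = 170.875 - 0.25P.
With a tax of 84 on suppliers, they supply based on the net price P_s = P_b - 84, so Qs = -107.75 + 0.5P_b.
Set Qd = Qs: 170.875 - 0.25P_b = -107.75 + 0.5P_b, so 278.625 = 0.75P_b and P_b = 371.5.
Then P_s = 371.5 - 84 = 287.5 and Q = 170.875 - 0.25(371.5) = 78.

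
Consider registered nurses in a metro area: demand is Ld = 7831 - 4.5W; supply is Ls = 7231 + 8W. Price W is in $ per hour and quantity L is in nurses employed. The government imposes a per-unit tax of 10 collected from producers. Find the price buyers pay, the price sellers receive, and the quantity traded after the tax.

W_b = 54.4, W_s = 44.4, L = 7586.2

Producers keep W_s = W_b - 10 per unit, so supply in terms of the buyer price is Ls = 7151 + 8W_b.
Market clearing requires 7831 - 4.5W_b = 7151 + 8W_b; hence 680 = 12.5W_b and W_b = 54.4.
So W_s = 44.4 and the quantity traded is L = 7831 - 4.5(54.4) = 7586.2.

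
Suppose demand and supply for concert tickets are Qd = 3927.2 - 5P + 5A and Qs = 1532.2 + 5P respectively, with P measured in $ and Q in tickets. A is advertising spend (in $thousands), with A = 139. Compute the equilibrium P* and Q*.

P* = 309, Q* = 3077.2

With A = 139, demand is Qd = 4622.2 - 5P.
Equating demand and supply, 4622.2 - 5P = 1532.2 + 5P gives 10P = 3090, so P* = 309.
From the demand curve, Q* = 4622.2 - 5(309) = 3077.2.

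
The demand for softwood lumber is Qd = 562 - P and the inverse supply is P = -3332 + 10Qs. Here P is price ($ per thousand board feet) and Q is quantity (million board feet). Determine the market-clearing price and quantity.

Inverting to quantity form: Qs = 333.2 + 0.1P.
The market clears where 562 - P = 333.2 + 0.1P. Rearranging, 1.1P = 228.8, hence P* = 208.
From the demand curve, Q* = 562 - 208 = 354.

P* = 208, Q* = 354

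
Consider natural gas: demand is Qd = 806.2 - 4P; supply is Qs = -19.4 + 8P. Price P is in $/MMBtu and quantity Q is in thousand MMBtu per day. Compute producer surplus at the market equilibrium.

Producer surplus = 17622.5625

The market clears where 806.2 - 4P = -19.4 + 8P. Rearranging, 12P = 825.6, hence P* = 68.8.
From the demand curve, Q* = 806.2 - 4(68.8) = 531.
Supply choke price (Qs = 0): P = 2.425. Producer surplus = ½ × (68.8 - 2.425) × 531 = 17622.5625.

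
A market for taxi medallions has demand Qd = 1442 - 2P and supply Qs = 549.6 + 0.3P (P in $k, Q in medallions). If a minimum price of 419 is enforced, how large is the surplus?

Surplus = 71.3

With P fixed at 419, quantity demanded is 604 and quantity supplied is 675.3.
Surplus = Qs - Qd = 675.3 - 604 = 71.3.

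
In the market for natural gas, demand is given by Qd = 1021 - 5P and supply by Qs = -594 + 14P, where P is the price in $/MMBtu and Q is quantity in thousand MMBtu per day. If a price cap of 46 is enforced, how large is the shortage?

Shortage = 741

At P = 46: Qd = 791 and Qs = 50.
Shortage = Qd - Qs = 791 - 50 = 741.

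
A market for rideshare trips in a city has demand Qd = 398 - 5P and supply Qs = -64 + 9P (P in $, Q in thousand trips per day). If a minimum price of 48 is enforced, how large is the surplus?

Surplus = 210

At P = 48: Qd = 158 and Qs = 368.
Surplus = Qs - Qd = 368 - 158 = 210.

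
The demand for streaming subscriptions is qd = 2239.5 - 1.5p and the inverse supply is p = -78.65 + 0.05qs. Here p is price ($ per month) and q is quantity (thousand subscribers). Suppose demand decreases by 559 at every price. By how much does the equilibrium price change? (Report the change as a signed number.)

Δp = -26

Solving each curve for q: qs = 1573 + 20p.
The market clears where 2239.5 - 1.5p = 1573 + 20p. Rearranging, 21.5p = 666.5, hence p* = 31.
Plugging p* into demand: q* = 2239.5 - 1.5(31) = 2193.
After the shift, demand is qd = 1680.5 - 1.5p.
New equilibrium: 107.5 = 21.5p, so p = 5 and q = 1673.
Δp = 5 - 31 = -26.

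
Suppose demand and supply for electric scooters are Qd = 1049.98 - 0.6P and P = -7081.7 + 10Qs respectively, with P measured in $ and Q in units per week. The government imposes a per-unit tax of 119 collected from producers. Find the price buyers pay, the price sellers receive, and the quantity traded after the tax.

P_b = 505.3, P_s = 386.3, Q = 746.8

Solving each curve for Q: Qs = 708.17 + 0.1P.
With a tax of 119 on producers, they supply based on the net price P_s = P_b - 119, so Qs = 696.27 + 0.1P_b.
Market clearing requires 1049.98 - 0.6P_b = 696.27 + 0.1P_b; hence 353.71 = 0.7P_b and P_b = 505.3.
So P_s = 386.3 and the quantity traded is Q = 1049.98 - 0.6(505.3) = 746.8.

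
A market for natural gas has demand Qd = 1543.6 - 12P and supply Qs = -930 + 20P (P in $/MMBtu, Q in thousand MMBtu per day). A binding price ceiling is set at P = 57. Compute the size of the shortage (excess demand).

Shortage = 649.6

With P fixed at 57, quantity demanded is 859.6 and quantity supplied is 210.
Shortage = Qd - Qs = 859.6 - 210 = 649.6.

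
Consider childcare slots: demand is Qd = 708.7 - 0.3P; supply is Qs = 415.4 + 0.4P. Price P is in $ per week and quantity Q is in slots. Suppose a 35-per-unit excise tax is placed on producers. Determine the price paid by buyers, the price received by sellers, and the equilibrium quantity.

P_b = 439, P_s = 404, Q = 577

The tax drives a wedge P_b - P_s = 35. Substituting P_s = P_b - 35 into supply: Qs = 401.4 + 0.4P_b.
Market clearing requires 708.7 - 0.3P_b = 401.4 + 0.4P_b; hence 307.3 = 0.7P_b and P_b = 439.
So P_s = 404 and the quantity traded is Q = 708.7 - 0.3(439) = 577.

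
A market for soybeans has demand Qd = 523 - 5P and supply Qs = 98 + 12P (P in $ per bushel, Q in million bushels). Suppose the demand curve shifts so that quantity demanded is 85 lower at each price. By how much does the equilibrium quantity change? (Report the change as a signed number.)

Equating demand and supply, 523 - 5P = 98 + 12P gives 17P = 425, so P* = 25.
Substitute back: Q* = 523 - 5(25) = 398.
After the shift, demand is Qd = 438 - 5P.
New equilibrium: 340 = 17P, so P = 20 and Q = 338.
ΔQ = 338 - 398 = -60.

ΔQ = -60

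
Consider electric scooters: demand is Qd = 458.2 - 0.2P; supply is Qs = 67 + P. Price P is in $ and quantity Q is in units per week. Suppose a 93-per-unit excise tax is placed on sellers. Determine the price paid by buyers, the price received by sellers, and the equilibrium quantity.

P_b = 403.5, P_s = 310.5, Q = 377.5

With a tax of 93 on sellers, they supply based on the net price P_s = P_b - 93, so Qs = -26 + P_b.
Equate demand and the shifted supply: 458.2 - 0.2P_b = -26 + P_b, giving 1.2P_b = 484.2, so P_b = 403.5.
So P_s = 310.5 and the quantity traded is Q = 458.2 - 0.2(403.5) = 377.5.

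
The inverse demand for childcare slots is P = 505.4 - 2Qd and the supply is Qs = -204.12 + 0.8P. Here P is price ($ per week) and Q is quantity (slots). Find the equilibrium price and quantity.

P* = 351.4, Q* = 77

Rewriting in direct form: Qd = 252.7 - 0.5P.
Set Qd = Qs: 252.7 - 0.5P = -204.12 + 0.8P, so 456.82 = 1.3P and P* = 351.4.
From the demand curve, Q* = 252.7 - 0.5(351.4) = 77.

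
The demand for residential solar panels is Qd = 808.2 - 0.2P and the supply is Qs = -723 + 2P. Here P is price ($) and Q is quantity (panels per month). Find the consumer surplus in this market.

Consumer surplus = 1118902.5

Equating demand and supply, 808.2 - 0.2P = -723 + 2P gives 2.2P = 1531.2, so P* = 696.
Substitute back: Q* = 808.2 - 0.2(696) = 669.
Demand choke price (Qd = 0): P = 808.2/0.2 = 4041. Consumer surplus = ½ × (4041 - 696) × 669 = 1118902.5.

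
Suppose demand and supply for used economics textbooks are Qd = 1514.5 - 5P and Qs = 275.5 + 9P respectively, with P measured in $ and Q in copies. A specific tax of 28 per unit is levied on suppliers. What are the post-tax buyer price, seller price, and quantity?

The tax drives a wedge P_b - P_s = 28. Substituting P_s = P_b - 28 into supply: Qs = 23.5 + 9P_b.
Set Qd = Qs: 1514.5 - 5P_b = 23.5 + 9P_b, so 1491 = 14P_b and P_b = 106.5.
So P_s = 78.5 and the quantity traded is Q = 1514.5 - 5(106.5) = 982.

P_b = 106.5, P_s = 78.5, Q = 982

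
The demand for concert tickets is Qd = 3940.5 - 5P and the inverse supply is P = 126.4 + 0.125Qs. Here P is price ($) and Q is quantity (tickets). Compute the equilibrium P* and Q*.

P* = 380.9, Q* = 2036

Inverting to quantity form: Qs = -1011.2 + 8P.
At equilibrium Qd = Qs, so 3940.5 - 5P = -1011.2 + 8P; collecting terms, 4951.7 = 13P and P* = 380.9.
Plugging P* into demand: Q* = 3940.5 - 5(380.9) = 2036.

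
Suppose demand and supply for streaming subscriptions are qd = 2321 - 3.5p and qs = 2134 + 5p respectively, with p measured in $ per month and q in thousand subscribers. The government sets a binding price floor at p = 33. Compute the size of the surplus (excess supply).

Surplus = 93.5

At p = 33: qd = 2205.5 and qs = 2299.
Surplus = qs - qd = 2299 - 2205.5 = 93.5.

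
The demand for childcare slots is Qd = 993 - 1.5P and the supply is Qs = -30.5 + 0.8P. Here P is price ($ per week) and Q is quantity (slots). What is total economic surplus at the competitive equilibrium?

Total surplus = 101535.65625

The market clears where 993 - 1.5P = -30.5 + 0.8P. Rearranging, 2.3P = 1023.5, hence P* = 445.
Then Q* = 993 - 1.5(445) = 325.5.
Demand choke price = 662; supply choke price = 38.125. CS = ½(662 - 445)(325.5) = 35316.75; PS = ½(445 - 38.125)(325.5) = 66218.90625. Total surplus = 101535.65625.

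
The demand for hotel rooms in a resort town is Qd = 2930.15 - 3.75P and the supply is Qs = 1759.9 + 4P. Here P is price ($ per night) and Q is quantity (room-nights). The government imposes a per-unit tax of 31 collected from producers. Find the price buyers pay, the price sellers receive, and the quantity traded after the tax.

P_b = 167, P_s = 136, Q = 2303.9

Producers keep P_s = P_b - 31 per unit, so supply in terms of the buyer price is Qs = 1635.9 + 4P_b.
Set Qd = Qs: 2930.15 - 3.75P_b = 1635.9 + 4P_b, so 1294.25 = 7.75P_b and P_b = 167.
So P_s = 136 and the quantity traded is Q = 2930.15 - 3.75(167) = 2303.9.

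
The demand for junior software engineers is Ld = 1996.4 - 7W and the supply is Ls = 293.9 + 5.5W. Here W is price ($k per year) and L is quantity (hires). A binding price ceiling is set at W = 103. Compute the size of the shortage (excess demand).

Shortage = 415

At W = 103: Ld = 1275.4 and Ls = 860.4.
Shortage = Ld - Ls = 1275.4 - 860.4 = 415.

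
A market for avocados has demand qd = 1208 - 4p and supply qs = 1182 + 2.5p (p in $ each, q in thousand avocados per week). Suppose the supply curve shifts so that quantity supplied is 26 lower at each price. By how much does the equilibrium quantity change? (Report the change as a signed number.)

Δq = -16

At equilibrium qd = qs, so 1208 - 4p = 1182 + 2.5p; collecting terms, 26 = 6.5p and p* = 4.
Substitute back: q* = 1208 - 4(4) = 1192.
After the shift, supply is qs = 1156 + 2.5p.
The new intersection has 52 = 6.5p, i.e. p = 8, q = 1176.
Δq = 1176 - 1192 = -16.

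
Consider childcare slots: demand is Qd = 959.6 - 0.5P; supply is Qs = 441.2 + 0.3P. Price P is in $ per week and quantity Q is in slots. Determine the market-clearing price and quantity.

At equilibrium Qd = Qs, so 959.6 - 0.5P = 441.2 + 0.3P; collecting terms, 518.4 = 0.8P and P* = 648.
Then Q* = 959.6 - 0.5(648) = 635.6.

P* = 648, Q* = 635.6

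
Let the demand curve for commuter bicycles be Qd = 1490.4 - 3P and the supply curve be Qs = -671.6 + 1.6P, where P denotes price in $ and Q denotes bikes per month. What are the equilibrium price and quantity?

P* = 470, Q* = 80.4

Set Qd = Qs: 1490.4 - 3P = -671.6 + 1.6P, so 2162 = 4.6P and P* = 470.
From the demand curve, Q* = 1490.4 - 3(470) = 80.4.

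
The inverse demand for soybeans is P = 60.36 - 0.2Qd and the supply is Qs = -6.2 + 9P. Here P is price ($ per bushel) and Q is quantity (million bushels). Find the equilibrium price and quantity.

P* = 22, Q* = 191.8

Solving each curve for Q: Qd = 301.8 - 5P.
At equilibrium Qd = Qs, so 301.8 - 5P = -6.2 + 9P; collecting terms, 308 = 14P and P* = 22.
Plugging P* into demand: Q* = 301.8 - 5(22) = 191.8.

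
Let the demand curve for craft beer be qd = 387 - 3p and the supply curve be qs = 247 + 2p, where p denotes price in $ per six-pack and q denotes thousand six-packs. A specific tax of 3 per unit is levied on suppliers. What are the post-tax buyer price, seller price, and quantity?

p_b = 29.2, p_s = 26.2, q = 299.4

The tax drives a wedge p_b - p_s = 3. Substituting p_s = p_b - 3 into supply: qs = 241 + 2p_b.
Set qd = qs: 387 - 3p_b = 241 + 2p_b, so 146 = 5p_b and p_b = 29.2.
Then p_s = 29.2 - 3 = 26.2 and q = 387 - 3(29.2) = 299.4.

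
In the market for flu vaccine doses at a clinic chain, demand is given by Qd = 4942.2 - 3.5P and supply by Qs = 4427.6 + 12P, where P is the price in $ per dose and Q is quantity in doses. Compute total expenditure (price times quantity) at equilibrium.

Set Qd = Qs: 4942.2 - 3.5P = 4427.6 + 12P, so 514.6 = 15.5P and P* = 33.2.
Substitute back: Q* = 4942.2 - 3.5(33.2) = 4826.
Total expenditure = P* × Q* = 33.2 × 4826 = 160223.2.

Total expenditure = 160223.2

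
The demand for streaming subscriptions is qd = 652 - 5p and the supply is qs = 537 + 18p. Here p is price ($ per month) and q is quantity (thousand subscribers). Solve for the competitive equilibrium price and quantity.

p* = 5, q* = 627

At equilibrium qd = qs, so 652 - 5p = 537 + 18p; collecting terms, 115 = 23p and p* = 5.
Plugging p* into demand: q* = 652 - 5(5) = 627.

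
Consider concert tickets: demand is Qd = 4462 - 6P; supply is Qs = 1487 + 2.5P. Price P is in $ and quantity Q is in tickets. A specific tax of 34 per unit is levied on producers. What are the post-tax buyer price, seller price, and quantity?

The tax drives a wedge P_b - P_s = 34. Substituting P_s = P_b - 34 into supply: Qs = 1402 + 2.5P_b.
Set Qd = Qs: 4462 - 6P_b = 1402 + 2.5P_b, so 3060 = 8.5P_b and P_b = 360.
So P_s = 326 and the quantity traded is Q = 4462 - 6(360) = 2302.

P_b = 360, P_s = 326, Q = 2302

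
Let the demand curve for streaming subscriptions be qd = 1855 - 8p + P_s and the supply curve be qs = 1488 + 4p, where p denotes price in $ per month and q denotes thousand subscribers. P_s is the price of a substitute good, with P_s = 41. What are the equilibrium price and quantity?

With P_s = 41, demand is qd = 1896 - 8p.
The market clears where 1896 - 8p = 1488 + 4p. Rearranging, 12p = 408, hence p* = 34.
Plugging p* into demand: q* = 1896 - 8(34) = 1624.

p* = 34, q* = 1624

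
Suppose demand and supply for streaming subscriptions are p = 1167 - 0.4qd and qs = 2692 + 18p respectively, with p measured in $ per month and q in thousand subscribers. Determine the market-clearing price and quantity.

Rewriting in direct form: qd = 2917.5 - 2.5p.
The market clears where 2917.5 - 2.5p = 2692 + 18p. Rearranging, 20.5p = 225.5, hence p* = 11.
From the demand curve, q* = 2917.5 - 2.5(11) = 2890.

p* = 11, q* = 2890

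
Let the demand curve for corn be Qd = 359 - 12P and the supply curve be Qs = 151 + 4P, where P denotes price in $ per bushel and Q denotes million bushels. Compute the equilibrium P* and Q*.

P* = 13, Q* = 203

Set Qd = Qs: 359 - 12P = 151 + 4P, so 208 = 16P and P* = 13.
Substitute back: Q* = 359 - 12(13) = 203.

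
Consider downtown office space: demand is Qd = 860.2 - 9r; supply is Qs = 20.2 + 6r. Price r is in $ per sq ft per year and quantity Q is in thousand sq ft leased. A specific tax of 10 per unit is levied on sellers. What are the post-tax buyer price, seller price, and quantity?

r_b = 60, r_s = 50, Q = 320.2

With a tax of 10 on sellers, they supply based on the net price r_s = r_b - 10, so Qs = -39.8 + 6r_b.
Market clearing requires 860.2 - 9r_b = -39.8 + 6r_b; hence 900 = 15r_b and r_b = 60.
Then r_s = 60 - 10 = 50 and Q = 860.2 - 9(60) = 320.2.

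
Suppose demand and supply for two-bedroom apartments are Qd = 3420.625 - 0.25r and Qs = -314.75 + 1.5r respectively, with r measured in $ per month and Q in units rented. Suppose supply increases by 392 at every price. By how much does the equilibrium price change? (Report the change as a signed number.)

Δr = -224

The market clears where 3420.625 - 0.25r = -314.75 + 1.5r. Rearranging, 1.75r = 3735.375, hence r* = 2134.5.
Substitute back: Q* = 3420.625 - 0.25(2134.5) = 2887.
After the shift, supply is Qs = 77.25 + 1.5r.
Re-solving, 1.75r = 3343.375 gives r = 1910.5 and Q = 2943.
Δr = 1910.5 - 2134.5 = -224.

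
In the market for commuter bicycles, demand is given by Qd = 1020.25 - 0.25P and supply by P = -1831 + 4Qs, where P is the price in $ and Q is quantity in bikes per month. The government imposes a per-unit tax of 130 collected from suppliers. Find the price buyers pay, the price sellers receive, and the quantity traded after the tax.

Inverting to quantity form: Qs = 457.75 + 0.25P.
Suppliers keep P_s = P_b - 130 per unit, so supply in terms of the buyer price is Qs = 425.25 + 0.25P_b.
Market clearing requires 1020.25 - 0.25P_b = 425.25 + 0.25P_b; hence 595 = 0.5P_b and P_b = 1190.
Then P_s = 1190 - 130 = 1060 and Q = 1020.25 - 0.25(1190) = 722.75.

P_b = 1190, P_s = 1060, Q = 722.75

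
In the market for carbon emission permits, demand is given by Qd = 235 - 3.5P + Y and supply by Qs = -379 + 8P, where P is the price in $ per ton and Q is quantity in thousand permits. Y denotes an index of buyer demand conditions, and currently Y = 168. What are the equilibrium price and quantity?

P* = 68, Q* = 165

With Y = 168, demand is Qd = 403 - 3.5P.
Set Qd = Qs: 403 - 3.5P = -379 + 8P, so 782 = 11.5P and P* = 68.
From the demand curve, Q* = 403 - 3.5(68) = 165.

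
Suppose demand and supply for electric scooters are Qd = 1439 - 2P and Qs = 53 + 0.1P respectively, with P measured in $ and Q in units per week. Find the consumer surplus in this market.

Set Qd = Qs: 1439 - 2P = 53 + 0.1P, so 1386 = 2.1P and P* = 660.
Then Q* = 1439 - 2(660) = 119.
Demand choke price (Qd = 0): P = 1439/2 = 719.5. Consumer surplus = ½ × (719.5 - 660) × 119 = 3540.25.

Consumer surplus = 3540.25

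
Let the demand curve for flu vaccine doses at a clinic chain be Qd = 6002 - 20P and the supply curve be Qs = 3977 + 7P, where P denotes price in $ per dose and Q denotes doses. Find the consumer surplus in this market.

Equating demand and supply, 6002 - 20P = 3977 + 7P gives 27P = 2025, so P* = 75.
Then Q* = 6002 - 20(75) = 4502.
Demand choke price (Qd = 0): P = 6002/20 = 300.1. Consumer surplus = ½ × (300.1 - 75) × 4502 = 506700.1.

Consumer surplus = 506700.1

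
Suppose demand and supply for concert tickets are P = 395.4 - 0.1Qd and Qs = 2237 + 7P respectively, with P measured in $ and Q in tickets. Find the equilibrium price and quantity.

P* = 101, Q* = 2944

Solving each curve for Q: Qd = 3954 - 10P.
Equating demand and supply, 3954 - 10P = 2237 + 7P gives 17P = 1717, so P* = 101.
Plugging P* into demand: Q* = 3954 - 10(101) = 2944.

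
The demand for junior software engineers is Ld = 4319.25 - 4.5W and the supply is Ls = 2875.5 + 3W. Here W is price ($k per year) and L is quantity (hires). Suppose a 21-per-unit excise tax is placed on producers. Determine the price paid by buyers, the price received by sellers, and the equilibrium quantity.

Producers keep W_s = W_b - 21 per unit, so supply in terms of the buyer price is Ls = 2812.5 + 3W_b.
Set Ld = Ls: 4319.25 - 4.5W_b = 2812.5 + 3W_b, so 1506.75 = 7.5W_b and W_b = 200.9.
So W_s = 179.9 and the quantity traded is L = 4319.25 - 4.5(200.9) = 3415.2.

W_b = 200.9, W_s = 179.9, L = 3415.2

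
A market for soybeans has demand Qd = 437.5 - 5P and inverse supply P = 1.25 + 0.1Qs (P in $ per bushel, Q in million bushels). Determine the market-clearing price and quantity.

Rewriting in direct form: Qs = -12.5 + 10P.
Set Qd = Qs: 437.5 - 5P = -12.5 + 10P, so 450 = 15P and P* = 30.
Substitute back: Q* = 437.5 - 5(30) = 287.5.

P* = 30, Q* = 287.5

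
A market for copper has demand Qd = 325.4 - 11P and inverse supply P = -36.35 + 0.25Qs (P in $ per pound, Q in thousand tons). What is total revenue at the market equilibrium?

Total revenue = 2320.8

Solving each curve for Q: Qs = 145.4 + 4P.
At equilibrium Qd = Qs, so 325.4 - 11P = 145.4 + 4P; collecting terms, 180 = 15P and P* = 12.
From the demand curve, Q* = 325.4 - 11(12) = 193.4.
Total revenue = P* × Q* = 12 × 193.4 = 2320.8.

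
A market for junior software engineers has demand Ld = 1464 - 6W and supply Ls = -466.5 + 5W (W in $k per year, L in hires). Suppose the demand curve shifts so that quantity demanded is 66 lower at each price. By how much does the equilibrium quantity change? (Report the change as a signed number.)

Set Ld = Ls: 1464 - 6W = -466.5 + 5W, so 1930.5 = 11W and W* = 175.5.
Substitute back: L* = 1464 - 6(175.5) = 411.
After the shift, demand is Ld = 1398 - 6W.
The new intersection has 1864.5 = 11W, i.e. W = 169.5, L = 381.
ΔL = 381 - 411 = -30.

ΔL = -30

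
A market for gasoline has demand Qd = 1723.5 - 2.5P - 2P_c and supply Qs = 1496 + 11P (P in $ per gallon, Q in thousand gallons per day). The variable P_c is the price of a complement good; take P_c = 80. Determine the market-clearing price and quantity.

P* = 5, Q* = 1551

With P_c = 80, demand is Qd = 1563.5 - 2.5P.
At equilibrium Qd = Qs, so 1563.5 - 2.5P = 1496 + 11P; collecting terms, 67.5 = 13.5P and P* = 5.
Then Q* = 1563.5 - 2.5(5) = 1551.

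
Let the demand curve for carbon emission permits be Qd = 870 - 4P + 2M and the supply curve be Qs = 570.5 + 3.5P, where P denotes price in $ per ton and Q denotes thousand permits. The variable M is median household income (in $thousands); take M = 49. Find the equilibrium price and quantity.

With M = 49, demand is Qd = 968 - 4P.
At equilibrium Qd = Qs, so 968 - 4P = 570.5 + 3.5P; collecting terms, 397.5 = 7.5P and P* = 53.
Substitute back: Q* = 968 - 4(53) = 756.

P* = 53, Q* = 756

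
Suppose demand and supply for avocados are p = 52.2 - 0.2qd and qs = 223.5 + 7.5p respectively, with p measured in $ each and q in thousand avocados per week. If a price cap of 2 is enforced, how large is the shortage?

Shortage = 12.5

Inverting to quantity form: qd = 261 - 5p.
Evaluating both curves at the ceiling price 2 gives qd = 251, qs = 238.5.
Shortage = qd - qs = 251 - 238.5 = 12.5.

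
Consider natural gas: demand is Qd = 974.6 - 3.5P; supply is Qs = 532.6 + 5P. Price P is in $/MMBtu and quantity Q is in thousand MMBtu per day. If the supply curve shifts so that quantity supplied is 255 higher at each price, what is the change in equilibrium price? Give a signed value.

ΔP = -30

Equating demand and supply, 974.6 - 3.5P = 532.6 + 5P gives 8.5P = 442, so P* = 52.
Substitute back: Q* = 974.6 - 3.5(52) = 792.6.
After the shift, supply is Qs = 787.6 + 5P.
New equilibrium: 187 = 8.5P, so P = 22 and Q = 897.6.
ΔP = 22 - 52 = -30.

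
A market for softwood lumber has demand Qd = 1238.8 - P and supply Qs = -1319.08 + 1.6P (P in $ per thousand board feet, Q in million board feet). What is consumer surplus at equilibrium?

Consumer surplus = 32512.5

Equating demand and supply, 1238.8 - P = -1319.08 + 1.6P gives 2.6P = 2557.88, so P* = 983.8.
Substitute back: Q* = 1238.8 - 983.8 = 255.
Demand choke price (Qd = 0): P = 1238.8. Consumer surplus = ½ × (1238.8 - 983.8) × 255 = 32512.5.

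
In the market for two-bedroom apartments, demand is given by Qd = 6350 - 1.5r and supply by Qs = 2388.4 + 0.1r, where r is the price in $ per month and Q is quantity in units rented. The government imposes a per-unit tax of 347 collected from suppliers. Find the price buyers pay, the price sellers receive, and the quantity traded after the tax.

r_b = 2497.6875, r_s = 2150.6875, Q = 2603.46875

With a tax of 347 on suppliers, they supply based on the net price r_s = r_b - 347, so Qs = 2353.7 + 0.1r_b.
Set Qd = Qs: 6350 - 1.5r_b = 2353.7 + 0.1r_b, so 3996.3 = 1.6r_b and r_b = 2497.6875.
So r_s = 2150.6875 and the quantity traded is Q = 6350 - 1.5(2497.6875) = 2603.46875.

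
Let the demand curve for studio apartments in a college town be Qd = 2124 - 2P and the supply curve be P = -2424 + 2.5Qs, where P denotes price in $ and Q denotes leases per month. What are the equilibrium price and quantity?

P* = 481, Q* = 1162

Solving each curve for Q: Qs = 969.6 + 0.4P.
Equating demand and supply, 2124 - 2P = 969.6 + 0.4P gives 2.4P = 1154.4, so P* = 481.
Substitute back: Q* = 2124 - 2(481) = 1162.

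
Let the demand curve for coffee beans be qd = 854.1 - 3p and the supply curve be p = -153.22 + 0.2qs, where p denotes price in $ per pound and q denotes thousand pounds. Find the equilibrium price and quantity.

p* = 11, q* = 821.1

Solving each curve for q: qs = 766.1 + 5p.
Equating demand and supply, 854.1 - 3p = 766.1 + 5p gives 8p = 88, so p* = 11.
Plugging p* into demand: q* = 854.1 - 3(11) = 821.1.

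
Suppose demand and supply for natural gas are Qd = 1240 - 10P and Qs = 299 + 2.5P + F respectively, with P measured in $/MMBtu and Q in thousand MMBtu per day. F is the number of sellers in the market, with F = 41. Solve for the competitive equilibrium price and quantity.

With F = 41, supply is Qs = 340 + 2.5P.
Set Qd = Qs: 1240 - 10P = 340 + 2.5P, so 900 = 12.5P and P* = 72.
Substitute back: Q* = 1240 - 10(72) = 520.

P* = 72, Q* = 520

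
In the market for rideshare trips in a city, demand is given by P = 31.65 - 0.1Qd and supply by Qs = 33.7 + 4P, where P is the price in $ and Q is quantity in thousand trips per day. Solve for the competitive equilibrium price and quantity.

P* = 20.2, Q* = 114.5

Solving each curve for Q: Qd = 316.5 - 10P.
At equilibrium Qd = Qs, so 316.5 - 10P = 33.7 + 4P; collecting terms, 282.8 = 14P and P* = 20.2.
From the demand curve, Q* = 316.5 - 10(20.2) = 114.5.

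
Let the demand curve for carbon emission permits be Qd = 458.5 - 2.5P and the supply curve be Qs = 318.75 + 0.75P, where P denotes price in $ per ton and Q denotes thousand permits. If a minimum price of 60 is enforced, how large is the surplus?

Surplus = 55.25

At P = 60: Qd = 308.5 and Qs = 363.75.
Surplus = Qs - Qd = 363.75 - 308.5 = 55.25.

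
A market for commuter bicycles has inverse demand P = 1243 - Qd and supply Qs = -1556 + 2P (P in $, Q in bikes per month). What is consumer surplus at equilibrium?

In direct form, Qd = 1243 - P.
At equilibrium Qd = Qs, so 1243 - P = -1556 + 2P; collecting terms, 2799 = 3P and P* = 933.
Substitute back: Q* = 1243 - 933 = 310.
Demand choke price (Qd = 0): P = 1243. Consumer surplus = ½ × (1243 - 933) × 310 = 48050.

Consumer surplus = 48050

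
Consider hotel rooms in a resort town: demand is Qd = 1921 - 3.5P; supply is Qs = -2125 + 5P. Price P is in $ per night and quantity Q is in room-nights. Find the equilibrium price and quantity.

Equating demand and supply, 1921 - 3.5P = -2125 + 5P gives 8.5P = 4046, so P* = 476.
From the demand curve, Q* = 1921 - 3.5(476) = 255.

P* = 476, Q* = 255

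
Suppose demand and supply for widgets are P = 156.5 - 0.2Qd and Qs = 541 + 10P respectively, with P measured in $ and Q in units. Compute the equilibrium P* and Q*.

P* = 16.1, Q* = 702

Solving each curve for Q: Qd = 782.5 - 5P.
At equilibrium Qd = Qs, so 782.5 - 5P = 541 + 10P; collecting terms, 241.5 = 15P and P* = 16.1.
From the demand curve, Q* = 782.5 - 5(16.1) = 702.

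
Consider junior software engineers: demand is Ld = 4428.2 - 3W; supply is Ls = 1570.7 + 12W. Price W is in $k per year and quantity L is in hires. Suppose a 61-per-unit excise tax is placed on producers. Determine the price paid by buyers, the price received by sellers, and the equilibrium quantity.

W_b = 239.3, W_s = 178.3, L = 3710.3

With a tax of 61 on producers, they supply based on the net price W_s = W_b - 61, so Ls = 838.7 + 12W_b.
Equate demand and the shifted supply: 4428.2 - 3W_b = 838.7 + 12W_b, giving 15W_b = 3589.5, so W_b = 239.3.
So W_s = 178.3 and the quantity traded is L = 4428.2 - 3(239.3) = 3710.3.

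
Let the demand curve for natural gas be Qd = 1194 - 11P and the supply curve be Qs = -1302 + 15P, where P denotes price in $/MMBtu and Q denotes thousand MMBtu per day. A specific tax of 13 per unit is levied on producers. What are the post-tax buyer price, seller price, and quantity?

P_b = 103.5, P_s = 90.5, Q = 55.5

The tax drives a wedge P_b - P_s = 13. Substituting P_s = P_b - 13 into supply: Qs = -1497 + 15P_b.
Equate demand and the shifted supply: 1194 - 11P_b = -1497 + 15P_b, giving 26P_b = 2691, so P_b = 103.5.
So P_s = 90.5 and the quantity traded is Q = 1194 - 11(103.5) = 55.5.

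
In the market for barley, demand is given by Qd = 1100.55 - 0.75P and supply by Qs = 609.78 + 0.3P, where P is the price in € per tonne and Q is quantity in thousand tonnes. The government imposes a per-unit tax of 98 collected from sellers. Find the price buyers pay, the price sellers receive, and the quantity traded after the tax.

Sellers keep P_s = P_b - 98 per unit, so supply in terms of the buyer price is Qs = 580.38 + 0.3P_b.
Equate demand and the shifted supply: 1100.55 - 0.75P_b = 580.38 + 0.3P_b, giving 1.05P_b = 520.17, so P_b = 495.4.
Then P_s = 495.4 - 98 = 397.4 and Q = 1100.55 - 0.75(495.4) = 729.

P_b = 495.4, P_s = 397.4, Q = 729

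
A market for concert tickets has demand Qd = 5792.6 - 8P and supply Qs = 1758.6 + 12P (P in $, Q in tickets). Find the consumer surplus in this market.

Consumer surplus = 1091502.5625

At equilibrium Qd = Qs, so 5792.6 - 8P = 1758.6 + 12P; collecting terms, 4034 = 20P and P* = 201.7.
Plugging P* into demand: Q* = 5792.6 - 8(201.7) = 4179.
Demand choke price (Qd = 0): P = 5792.6/8 = 724.075. Consumer surplus = ½ × (724.075 - 201.7) × 4179 = 1091502.5625.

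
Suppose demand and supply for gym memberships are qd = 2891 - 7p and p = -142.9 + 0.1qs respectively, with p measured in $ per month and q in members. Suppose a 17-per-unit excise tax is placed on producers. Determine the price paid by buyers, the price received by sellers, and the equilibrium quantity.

p_b = 96, p_s = 79, q = 2219

Inverting to quantity form: qs = 1429 + 10p.
With a tax of 17 on producers, they supply based on the net price p_s = p_b - 17, so qs = 1259 + 10p_b.
Set qd = qs: 2891 - 7p_b = 1259 + 10p_b, so 1632 = 17p_b and p_b = 96.
So p_s = 79 and the quantity traded is q = 2891 - 7(96) = 2219.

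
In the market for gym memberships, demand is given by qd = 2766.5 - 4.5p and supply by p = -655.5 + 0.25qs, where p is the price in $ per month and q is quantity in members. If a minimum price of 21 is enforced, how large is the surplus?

Surplus = 34

Inverting to quantity form: qs = 2622 + 4p.
With p fixed at 21, quantity demanded is 2672 and quantity supplied is 2706.
Surplus = qs - qd = 2706 - 2672 = 34.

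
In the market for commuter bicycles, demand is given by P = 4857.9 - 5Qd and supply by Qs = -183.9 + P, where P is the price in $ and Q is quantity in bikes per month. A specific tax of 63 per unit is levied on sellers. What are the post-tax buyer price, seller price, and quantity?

Inverting to quantity form: Qd = 971.58 - 0.2P.
With a tax of 63 on sellers, they supply based on the net price P_s = P_b - 63, so Qs = -246.9 + P_b.
Set Qd = Qs: 971.58 - 0.2P_b = -246.9 + P_b, so 1218.48 = 1.2P_b and P_b = 1015.4.
So P_s = 952.4 and the quantity traded is Q = 971.58 - 0.2(1015.4) = 768.5.

P_b = 1015.4, P_s = 952.4, Q = 768.5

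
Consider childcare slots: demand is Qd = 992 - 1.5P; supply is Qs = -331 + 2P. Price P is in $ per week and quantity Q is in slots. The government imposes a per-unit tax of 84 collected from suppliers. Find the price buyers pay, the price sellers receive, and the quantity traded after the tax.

Suppliers keep P_s = P_b - 84 per unit, so supply in terms of the buyer price is Qs = -499 + 2P_b.
Equate demand and the shifted supply: 992 - 1.5P_b = -499 + 2P_b, giving 3.5P_b = 1491, so P_b = 426.
Then P_s = 426 - 84 = 342 and Q = 992 - 1.5(426) = 353.

P_b = 426, P_s = 342, Q = 353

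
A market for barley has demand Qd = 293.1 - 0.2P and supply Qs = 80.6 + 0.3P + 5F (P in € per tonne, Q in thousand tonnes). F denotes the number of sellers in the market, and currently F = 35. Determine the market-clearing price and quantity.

P* = 75, Q* = 278.1

With F = 35, supply is Qs = 255.6 + 0.3P.
Set Qd = Qs: 293.1 - 0.2P = 255.6 + 0.3P, so 37.5 = 0.5P and P* = 75.
Substitute back: Q* = 293.1 - 0.2(75) = 278.1.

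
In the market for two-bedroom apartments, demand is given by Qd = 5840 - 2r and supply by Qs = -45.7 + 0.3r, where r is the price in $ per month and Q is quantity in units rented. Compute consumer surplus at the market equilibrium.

Consumer surplus = 130321

At equilibrium Qd = Qs, so 5840 - 2r = -45.7 + 0.3r; collecting terms, 5885.7 = 2.3r and r* = 2559.
Plugging r* into demand: Q* = 5840 - 2(2559) = 722.
Demand choke price (Qd = 0): r = 5840/2 = 2920. Consumer surplus = ½ × (2920 - 2559) × 722 = 130321.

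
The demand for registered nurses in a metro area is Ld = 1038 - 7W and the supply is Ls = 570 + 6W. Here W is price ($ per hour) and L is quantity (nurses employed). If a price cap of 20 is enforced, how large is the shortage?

Evaluating both curves at the ceiling price 20 gives Ld = 898, Ls = 690.
Shortage = Ld - Ls = 898 - 690 = 208.

Shortage = 208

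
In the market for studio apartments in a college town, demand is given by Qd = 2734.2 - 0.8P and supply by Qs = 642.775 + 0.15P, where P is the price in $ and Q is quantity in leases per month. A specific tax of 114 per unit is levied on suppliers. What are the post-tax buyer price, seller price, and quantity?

P_b = 2219.5, P_s = 2105.5, Q = 958.6

The tax drives a wedge P_b - P_s = 114. Substituting P_s = P_b - 114 into supply: Qs = 625.675 + 0.15P_b.
Set Qd = Qs: 2734.2 - 0.8P_b = 625.675 + 0.15P_b, so 2108.525 = 0.95P_b and P_b = 2219.5.
Then P_s = 2219.5 - 114 = 2105.5 and Q = 2734.2 - 0.8(2219.5) = 958.6.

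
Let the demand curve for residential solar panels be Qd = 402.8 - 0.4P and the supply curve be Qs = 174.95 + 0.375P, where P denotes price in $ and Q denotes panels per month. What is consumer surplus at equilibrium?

Consumer surplus = 101673.8

At equilibrium Qd = Qs, so 402.8 - 0.4P = 174.95 + 0.375P; collecting terms, 227.85 = 0.775P and P* = 294.
From the demand curve, Q* = 402.8 - 0.4(294) = 285.2.
Demand choke price (Qd = 0): P = 402.8/0.4 = 1007. Consumer surplus = ½ × (1007 - 294) × 285.2 = 101673.8.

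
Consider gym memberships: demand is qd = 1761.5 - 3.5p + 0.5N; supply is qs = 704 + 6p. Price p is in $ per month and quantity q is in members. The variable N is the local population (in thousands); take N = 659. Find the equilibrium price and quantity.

With N = 659, demand is qd = 2091 - 3.5p.
Set qd = qs: 2091 - 3.5p = 704 + 6p, so 1387 = 9.5p and p* = 146.
Plugging p* into demand: q* = 2091 - 3.5(146) = 1580.

p* = 146, q* = 1580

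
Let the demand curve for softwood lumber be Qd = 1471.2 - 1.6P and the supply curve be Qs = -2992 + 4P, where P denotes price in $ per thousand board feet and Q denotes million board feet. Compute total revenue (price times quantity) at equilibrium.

Total revenue = 156212

Equating demand and supply, 1471.2 - 1.6P = -2992 + 4P gives 5.6P = 4463.2, so P* = 797.
Plugging P* into demand: Q* = 1471.2 - 1.6(797) = 196.
Total revenue = P* × Q* = 797 × 196 = 156212.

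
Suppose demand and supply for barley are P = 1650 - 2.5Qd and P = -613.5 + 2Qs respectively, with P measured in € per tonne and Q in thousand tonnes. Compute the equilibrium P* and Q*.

In direct form, Qd = 660 - 0.4P and Qs = 306.75 + 0.5P.
At equilibrium Qd = Qs, so 660 - 0.4P = 306.75 + 0.5P; collecting terms, 353.25 = 0.9P and P* = 392.5.
Plugging P* into demand: Q* = 660 - 0.4(392.5) = 503.

P* = 392.5, Q* = 503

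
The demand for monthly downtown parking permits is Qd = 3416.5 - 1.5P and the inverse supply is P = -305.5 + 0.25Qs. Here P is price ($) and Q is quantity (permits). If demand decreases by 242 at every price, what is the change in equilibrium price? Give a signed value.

ΔP = -44

Inverting to quantity form: Qs = 1222 + 4P.
Set Qd = Qs: 3416.5 - 1.5P = 1222 + 4P, so 2194.5 = 5.5P and P* = 399.
Substitute back: Q* = 3416.5 - 1.5(399) = 2818.
After the shift, demand is Qd = 3174.5 - 1.5P.
Re-solving, 5.5P = 1952.5 gives P = 355 and Q = 2642.
ΔP = 355 - 399 = -44.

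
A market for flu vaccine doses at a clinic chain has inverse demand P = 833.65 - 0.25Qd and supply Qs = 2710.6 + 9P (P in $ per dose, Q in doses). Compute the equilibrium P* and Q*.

Inverting to quantity form: Qd = 3334.6 - 4P.
Set Qd = Qs: 3334.6 - 4P = 2710.6 + 9P, so 624 = 13P and P* = 48.
Substitute back: Q* = 3334.6 - 4(48) = 3142.6.

P* = 48, Q* = 3142.6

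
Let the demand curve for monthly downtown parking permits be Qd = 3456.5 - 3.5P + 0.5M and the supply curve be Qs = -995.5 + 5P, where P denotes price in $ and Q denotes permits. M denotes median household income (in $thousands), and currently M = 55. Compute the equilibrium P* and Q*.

P* = 527, Q* = 1639.5

With M = 55, demand is Qd = 3484 - 3.5P.
The market clears where 3484 - 3.5P = -995.5 + 5P. Rearranging, 8.5P = 4479.5, hence P* = 527.
Substitute back: Q* = 3484 - 3.5(527) = 1639.5.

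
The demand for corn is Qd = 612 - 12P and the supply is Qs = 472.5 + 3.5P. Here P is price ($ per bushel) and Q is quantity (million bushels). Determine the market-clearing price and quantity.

P* = 9, Q* = 504

The market clears where 612 - 12P = 472.5 + 3.5P. Rearranging, 15.5P = 139.5, hence P* = 9.
Then Q* = 612 - 12(9) = 504.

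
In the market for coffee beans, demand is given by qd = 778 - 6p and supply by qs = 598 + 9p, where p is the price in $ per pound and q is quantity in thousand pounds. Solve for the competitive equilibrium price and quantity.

p* = 12, q* = 706

Equating demand and supply, 778 - 6p = 598 + 9p gives 15p = 180, so p* = 12.
From the demand curve, q* = 778 - 6(12) = 706.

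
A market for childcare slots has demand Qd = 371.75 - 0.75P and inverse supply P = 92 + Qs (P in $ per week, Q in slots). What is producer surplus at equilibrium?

Solving each curve for Q: Qs = -92 + P.
The market clears where 371.75 - 0.75P = -92 + P. Rearranging, 1.75P = 463.75, hence P* = 265.
Then Q* = 371.75 - 0.75(265) = 173.
Supply choke price (Qs = 0): P = 92. Producer surplus = ½ × (265 - 92) × 173 = 14964.5.

Producer surplus = 14964.5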